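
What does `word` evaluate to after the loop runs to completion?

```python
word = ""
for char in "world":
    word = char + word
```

Let's trace through this code step by step.

Initialize: word = ''
Entering loop: for char in "world":
After iteration 1: char = 'w', word = 'w'
After iteration 2: char = 'o', word = 'ow'
After iteration 3: char = 'r', word = 'row'
After iteration 4: char = 'l', word = 'lrow'
After iteration 5: char = 'd', word = 'dlrow'
Loop ends.

Final answer: 'dlrow'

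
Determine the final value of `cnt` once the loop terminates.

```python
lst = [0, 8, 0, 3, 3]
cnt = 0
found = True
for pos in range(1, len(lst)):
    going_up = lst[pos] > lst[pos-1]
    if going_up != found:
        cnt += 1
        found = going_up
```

Let's trace through this code step by step.

Initialize: lst = [0, 8, 0, 3, 3]
Initialize: cnt = 0
Initialize: found = True
Entering loop: for pos in range(1, len(lst)):
After iteration 1: pos = 1, cnt = 0, found = True, going_up = True
After iteration 2: pos = 2, cnt = 1, found = False, going_up = False
After iteration 3: pos = 3, cnt = 2, found = True, going_up = True
After iteration 4: pos = 4, cnt = 3, found = False, going_up = False
Loop ends.

Final answer: 3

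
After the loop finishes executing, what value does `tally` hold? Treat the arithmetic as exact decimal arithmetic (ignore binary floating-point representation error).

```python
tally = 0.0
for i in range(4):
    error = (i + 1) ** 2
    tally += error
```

Let's trace through this code step by step.

Initialize: tally = 0.0
Entering loop: for i in range(4):
After iteration 1: i = 0, tally = 1.0, error = 1
After iteration 2: i = 1, tally = 5.0, error = 4
After iteration 3: i = 2, tally = 14.0, error = 9
After iteration 4: i = 3, tally = 30.0, error = 16
Loop ends.

Final answer: 30.0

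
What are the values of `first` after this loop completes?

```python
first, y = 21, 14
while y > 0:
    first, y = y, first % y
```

Let's trace through this code step by step.

Initialize: first = 21
Initialize: y = 14
Entering loop: while y > 0:
After iteration 1: first = 14, y = 7
After iteration 2: first = 7, y = 0
Loop ends.

Final answer: 7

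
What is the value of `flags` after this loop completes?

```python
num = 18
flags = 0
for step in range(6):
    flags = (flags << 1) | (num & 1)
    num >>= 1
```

Let's trace through this code step by step.

Initialize: num = 18
Initialize: flags = 0
Entering loop: for step in range(6):
After iteration 1: step = 0, num = 9, flags = 0
After iteration 2: step = 1, num = 4, flags = 1
After iteration 3: step = 2, num = 2, flags = 2
After iteration 4: step = 3, num = 1, flags = 4
After iteration 5: step = 4, num = 0, flags = 9
After iteration 6: step = 5, num = 0, flags = 18
Loop ends.

Final answer: 18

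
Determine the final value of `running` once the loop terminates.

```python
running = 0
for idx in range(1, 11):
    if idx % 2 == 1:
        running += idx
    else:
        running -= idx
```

Let's trace through this code step by step.

Initialize: running = 0
Entering loop: for idx in range(1, 11):
After iteration 1: idx = 1, running = 1
After iteration 2: idx = 2, running = -1
After iteration 3: idx = 3, running = 2
After iteration 4: idx = 4, running = -2
After iteration 5: idx = 5, running = 3
After iteration 6: idx = 6, running = -3
After iteration 7: idx = 7, running = 4
After iteration 8: idx = 8, running = -4
After iteration 9: idx = 9, running = 5
After iteration 10: idx = 10, running = -5
Loop ends.

Final answer: -5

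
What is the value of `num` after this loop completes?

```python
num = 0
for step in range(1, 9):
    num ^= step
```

Let's trace through this code step by step.

Initialize: num = 0
Entering loop: for step in range(1, 9):
After iteration 1: step = 1, num = 1
After iteration 2: step = 2, num = 3
After iteration 3: step = 3, num = 0
After iteration 4: step = 4, num = 4
After iteration 5: step = 5, num = 1
After iteration 6: step = 6, num = 7
After iteration 7: step = 7, num = 0
After iteration 8: step = 8, num = 8
Loop ends.

Final answer: 8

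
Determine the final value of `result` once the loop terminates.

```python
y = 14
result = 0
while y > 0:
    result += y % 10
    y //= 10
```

Let's trace through this code step by step.

Initialize: y = 14
Initialize: result = 0
Entering loop: while y > 0:
After iteration 1: y = 1, result = 4
After iteration 2: y = 0, result = 5
Loop ends.

Final answer: 5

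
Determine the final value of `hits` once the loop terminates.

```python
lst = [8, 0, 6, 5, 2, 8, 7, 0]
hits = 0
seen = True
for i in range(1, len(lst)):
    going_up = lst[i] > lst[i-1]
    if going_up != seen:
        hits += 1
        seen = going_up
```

Let's trace through this code step by step.

Initialize: lst = [8, 0, 6, 5, 2, 8, 7, 0]
Initialize: hits = 0
Initialize: seen = True
Entering loop: for i in range(1, len(lst)):
After iteration 1: i = 1, hits = 1, seen = False, going_up = False
After iteration 2: i = 2, hits = 2, seen = True, going_up = True
After iteration 3: i = 3, hits = 3, seen = False, going_up = False
After iteration 4: i = 4, hits = 3, seen = False, going_up = False
After iteration 5: i = 5, hits = 4, seen = True, going_up = True
After iteration 6: i = 6, hits = 5, seen = False, going_up = False
After iteration 7: i = 7, hits = 5, seen = False, going_up = False
Loop ends.

Final answer: 5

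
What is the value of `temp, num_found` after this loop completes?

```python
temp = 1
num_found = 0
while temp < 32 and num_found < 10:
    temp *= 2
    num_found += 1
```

Let's trace through this code step by step.

Initialize: temp = 1
Initialize: num_found = 0
Entering loop: while temp < 32 and num_found < 10:
After iteration 1: temp = 2, num_found = 1
After iteration 2: temp = 4, num_found = 2
After iteration 3: temp = 8, num_found = 3
After iteration 4: temp = 16, num_found = 4
After iteration 5: temp = 32, num_found = 5
Loop ends.

Final answer: 32, 5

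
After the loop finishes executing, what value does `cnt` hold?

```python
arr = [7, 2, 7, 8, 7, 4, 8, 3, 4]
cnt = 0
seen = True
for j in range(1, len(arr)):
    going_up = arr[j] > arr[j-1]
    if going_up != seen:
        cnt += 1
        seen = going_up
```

Let's trace through this code step by step.

Initialize: arr = [7, 2, 7, 8, 7, 4, 8, 3, 4]
Initialize: cnt = 0
Initialize: seen = True
Entering loop: for j in range(1, len(arr)):
After iteration 1: j = 1, cnt = 1, seen = False, going_up = False
After iteration 2: j = 2, cnt = 2, seen = True, going_up = True
After iteration 3: j = 3, cnt = 2, seen = True, going_up = True
After iteration 4: j = 4, cnt = 3, seen = False, going_up = False
After iteration 5: j = 5, cnt = 3, seen = False, going_up = False
After iteration 6: j = 6, cnt = 4, seen = True, going_up = True
After iteration 7: j = 7, cnt = 5, seen = False, going_up = False
After iteration 8: j = 8, cnt = 6, seen = True, going_up = True
Loop ends.

Final answer: 6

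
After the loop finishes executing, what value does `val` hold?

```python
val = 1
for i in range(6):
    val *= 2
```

Let's trace through this code step by step.

Initialize: val = 1
Entering loop: for i in range(6):
After iteration 1: i = 0, val = 2
After iteration 2: i = 1, val = 4
After iteration 3: i = 2, val = 8
After iteration 4: i = 3, val = 16
After iteration 5: i = 4, val = 32
After iteration 6: i = 5, val = 64
Loop ends.

Final answer: 64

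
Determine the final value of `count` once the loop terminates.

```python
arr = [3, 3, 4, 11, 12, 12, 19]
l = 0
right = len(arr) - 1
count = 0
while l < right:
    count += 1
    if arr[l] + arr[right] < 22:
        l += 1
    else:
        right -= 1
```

Let's trace through this code step by step.

Initialize: arr = [3, 3, 4, 11, 12, 12, 19]
Initialize: l = 0
Initialize: right = 6
Initialize: count = 0
Entering loop: while l < right:
After iteration 1: l = 0, right = 5, count = 1
After iteration 2: l = 1, right = 5, count = 2
After iteration 3: l = 2, right = 5, count = 3
After iteration 4: l = 3, right = 5, count = 4
After iteration 5: l = 3, right = 4, count = 5
After iteration 6: l = 3, right = 3, count = 6
Loop ends.

Final answer: 6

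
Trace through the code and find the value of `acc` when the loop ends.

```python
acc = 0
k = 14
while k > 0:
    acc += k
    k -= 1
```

Let's trace through this code step by step.

Initialize: acc = 0
Initialize: k = 14
Entering loop: while k > 0:
After iteration 1: acc = 14, k = 13
After iteration 2: acc = 27, k = 12
After iteration 3: acc = 39, k = 11
After iteration 4: acc = 50, k = 10
After iteration 5: acc = 60, k = 9
After iteration 6: acc = 69, k = 8
After iteration 7: acc = 77, k = 7
After iteration 8: acc = 84, k = 6
After iteration 9: acc = 90, k = 5
After iteration 10: acc = 95, k = 4
After iteration 11: acc = 99, k = 3
After iteration 12: acc = 102, k = 2
After iteration 13: acc = 104, k = 1
After iteration 14: acc = 105, k = 0
Loop ends.

Final answer: 105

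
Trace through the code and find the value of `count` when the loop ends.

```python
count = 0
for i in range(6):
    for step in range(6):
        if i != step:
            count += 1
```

Let's trace through this code step by step.

Initialize: count = 0
Entering loop: for i in range(6):
After iteration 1: i = 0, count = 5
After iteration 2: i = 1, count = 10
After iteration 3: i = 2, count = 15
After iteration 4: i = 3, count = 20
After iteration 5: i = 4, count = 25
After iteration 6: i = 5, count = 30
Loop ends.

Final answer: 30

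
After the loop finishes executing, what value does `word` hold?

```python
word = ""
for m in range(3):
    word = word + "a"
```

Let's trace through this code step by step.

Initialize: word = ''
Entering loop: for m in range(3):
After iteration 1: m = 0, word = 'a'
After iteration 2: m = 1, word = 'aa'
After iteration 3: m = 2, word = 'aaa'
Loop ends.

Final answer: 'aaa'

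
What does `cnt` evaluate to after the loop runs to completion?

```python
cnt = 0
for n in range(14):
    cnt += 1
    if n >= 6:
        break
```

Let's trace through this code step by step.

Initialize: cnt = 0
Entering loop: for n in range(14):
After iteration 1: n = 0, cnt = 1
After iteration 2: n = 1, cnt = 2
After iteration 3: n = 2, cnt = 3
After iteration 4: n = 3, cnt = 4
After iteration 5: n = 4, cnt = 5
After iteration 6: n = 5, cnt = 6
After iteration 7: n = 6, cnt = 7
Loop ends.

Final answer: 7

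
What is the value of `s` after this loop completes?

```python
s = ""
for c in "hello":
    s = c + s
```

Let's trace through this code step by step.

Initialize: s = ''
Entering loop: for c in "hello":
After iteration 1: c = 'h', s = 'h'
After iteration 2: c = 'e', s = 'eh'
After iteration 3: c = 'l', s = 'leh'
After iteration 4: c = 'l', s = 'lleh'
After iteration 5: c = 'o', s = 'olleh'
Loop ends.

Final answer: 'olleh'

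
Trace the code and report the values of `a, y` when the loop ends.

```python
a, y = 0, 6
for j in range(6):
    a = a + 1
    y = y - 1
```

Let's trace through this code step by step.

Initialize: a = 0
Initialize: y = 6
Entering loop: for j in range(6):
After iteration 1: j = 0, a = 1, y = 5
After iteration 2: j = 1, a = 2, y = 4
After iteration 3: j = 2, a = 3, y = 3
After iteration 4: j = 3, a = 4, y = 2
After iteration 5: j = 4, a = 5, y = 1
After iteration 6: j = 5, a = 6, y = 0
Loop ends.

Final answer: 6, 0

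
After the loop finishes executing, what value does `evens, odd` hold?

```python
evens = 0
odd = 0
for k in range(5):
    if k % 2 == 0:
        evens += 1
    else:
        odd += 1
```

Let's trace through this code step by step.

Initialize: evens = 0
Initialize: odd = 0
Entering loop: for k in range(5):
After iteration 1: k = 0, evens = 1, odd = 0
After iteration 2: k = 1, evens = 1, odd = 1
After iteration 3: k = 2, evens = 2, odd = 1
After iteration 4: k = 3, evens = 2, odd = 2
After iteration 5: k = 4, evens = 3, odd = 2
Loop ends.

Final answer: 3, 2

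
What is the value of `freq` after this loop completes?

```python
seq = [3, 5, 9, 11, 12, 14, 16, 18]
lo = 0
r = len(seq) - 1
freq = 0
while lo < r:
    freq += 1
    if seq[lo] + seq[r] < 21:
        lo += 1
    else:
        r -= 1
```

Let's trace through this code step by step.

Initialize: seq = [3, 5, 9, 11, 12, 14, 16, 18]
Initialize: lo = 0
Initialize: r = 7
Initialize: freq = 0
Entering loop: while lo < r:
After iteration 1: lo = 0, r = 6, freq = 1
After iteration 2: lo = 1, r = 6, freq = 2
After iteration 3: lo = 1, r = 5, freq = 3
After iteration 4: lo = 2, r = 5, freq = 4
After iteration 5: lo = 2, r = 4, freq = 5
After iteration 6: lo = 2, r = 3, freq = 6
After iteration 7: lo = 3, r = 3, freq = 7
Loop ends.

Final answer: 7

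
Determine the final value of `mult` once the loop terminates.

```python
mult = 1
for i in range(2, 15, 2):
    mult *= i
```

Let's trace through this code step by step.

Initialize: mult = 1
Entering loop: for i in range(2, 15, 2):
After iteration 1: i = 2, mult = 2
After iteration 2: i = 4, mult = 8
After iteration 3: i = 6, mult = 48
After iteration 4: i = 8, mult = 384
After iteration 5: i = 10, mult = 3840
After iteration 6: i = 12, mult = 46080
After iteration 7: i = 14, mult = 645120
Loop ends.

Final answer: 645120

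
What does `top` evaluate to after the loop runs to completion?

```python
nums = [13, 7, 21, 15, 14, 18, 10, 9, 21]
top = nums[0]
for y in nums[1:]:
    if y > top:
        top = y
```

Let's trace through this code step by step.

Initialize: nums = [13, 7, 21, 15, 14, 18, 10, 9, 21]
Initialize: top = 13
Entering loop: for y in nums[1:]:
After iteration 1: y = 7, top = 13
After iteration 2: y = 21, top = 21
After iteration 3: y = 15, top = 21
After iteration 4: y = 14, top = 21
After iteration 5: y = 18, top = 21
After iteration 6: y = 10, top = 21
After iteration 7: y = 9, top = 21
After iteration 8: y = 21, top = 21
Loop ends.

Final answer: 21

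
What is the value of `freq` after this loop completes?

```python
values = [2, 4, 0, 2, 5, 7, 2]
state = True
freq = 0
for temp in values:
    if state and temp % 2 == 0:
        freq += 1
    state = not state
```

Let's trace through this code step by step.

Initialize: values = [2, 4, 0, 2, 5, 7, 2]
Initialize: state = True
Initialize: freq = 0
Entering loop: for temp in values:
After iteration 1: temp = 2, state = False, freq = 1
After iteration 2: temp = 4, state = True, freq = 1
After iteration 3: temp = 0, state = False, freq = 2
After iteration 4: temp = 2, state = True, freq = 2
After iteration 5: temp = 5, state = False, freq = 2
After iteration 6: temp = 7, state = True, freq = 2
After iteration 7: temp = 2, state = False, freq = 3
Loop ends.

Final answer: 3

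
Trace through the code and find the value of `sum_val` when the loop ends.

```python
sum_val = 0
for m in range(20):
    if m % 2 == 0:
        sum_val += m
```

Let's trace through this code step by step.

Initialize: sum_val = 0
Entering loop: for m in range(20):
After iteration 1: m = 0, sum_val = 0
After iteration 2: m = 1, sum_val = 0
After iteration 3: m = 2, sum_val = 2
After iteration 4: m = 3, sum_val = 2
After iteration 5: m = 4, sum_val = 6
After iteration 6: m = 5, sum_val = 6
After iteration 7: m = 6, sum_val = 12
After iteration 8: m = 7, sum_val = 12
After iteration 9: m = 8, sum_val = 20
After iteration 10: m = 9, sum_val = 20
After iteration 11: m = 10, sum_val = 30
After iteration 12: m = 11, sum_val = 30
After iteration 13: m = 12, sum_val = 42
After iteration 14: m = 13, sum_val = 42
After iteration 15: m = 14, sum_val = 56
After iteration 16: m = 15, sum_val = 56
After iteration 17: m = 16, sum_val = 72
After iteration 18: m = 17, sum_val = 72
After iteration 19: m = 18, sum_val = 90
After iteration 20: m = 19, sum_val = 90
Loop ends.

Final answer: 90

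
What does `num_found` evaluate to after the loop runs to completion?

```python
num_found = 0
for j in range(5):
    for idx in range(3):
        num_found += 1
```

Let's trace through this code step by step.

Initialize: num_found = 0
Entering loop: for j in range(5):
After iteration 1: j = 0, num_found = 3
After iteration 2: j = 1, num_found = 6
After iteration 3: j = 2, num_found = 9
After iteration 4: j = 3, num_found = 12
After iteration 5: j = 4, num_found = 15
Loop ends.

Final answer: 15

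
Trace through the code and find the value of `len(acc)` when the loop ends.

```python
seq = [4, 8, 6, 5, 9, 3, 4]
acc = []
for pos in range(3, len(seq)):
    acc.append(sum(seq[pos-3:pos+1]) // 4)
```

Let's trace through this code step by step.

Initialize: seq = [4, 8, 6, 5, 9, 3, 4]
Initialize: acc = []
Entering loop: for pos in range(3, len(seq)):
After iteration 1: pos = 3, acc = [5]
After iteration 2: pos = 4, acc = [5, 7]
After iteration 3: pos = 5, acc = [5, 7, 5]
After iteration 4: pos = 6, acc = [5, 7, 5, 5]
Loop ends.
len(acc) = 4

Final answer: 4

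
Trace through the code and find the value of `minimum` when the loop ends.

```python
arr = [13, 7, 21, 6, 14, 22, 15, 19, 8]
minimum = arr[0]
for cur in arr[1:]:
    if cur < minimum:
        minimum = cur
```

Let's trace through this code step by step.

Initialize: arr = [13, 7, 21, 6, 14, 22, 15, 19, 8]
Initialize: minimum = 13
Entering loop: for cur in arr[1:]:
After iteration 1: cur = 7, minimum = 7
After iteration 2: cur = 21, minimum = 7
After iteration 3: cur = 6, minimum = 6
After iteration 4: cur = 14, minimum = 6
After iteration 5: cur = 22, minimum = 6
After iteration 6: cur = 15, minimum = 6
After iteration 7: cur = 19, minimum = 6
After iteration 8: cur = 8, minimum = 6
Loop ends.

Final answer: 6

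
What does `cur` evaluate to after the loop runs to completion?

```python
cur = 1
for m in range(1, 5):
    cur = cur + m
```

Let's trace through this code step by step.

Initialize: cur = 1
Entering loop: for m in range(1, 5):
After iteration 1: m = 1, cur = 2
After iteration 2: m = 2, cur = 4
After iteration 3: m = 3, cur = 7
After iteration 4: m = 4, cur = 11
Loop ends.

Final answer: 11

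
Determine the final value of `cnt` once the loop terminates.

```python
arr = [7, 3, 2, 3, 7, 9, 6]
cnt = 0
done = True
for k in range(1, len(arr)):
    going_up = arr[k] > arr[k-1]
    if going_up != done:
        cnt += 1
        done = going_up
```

Let's trace through this code step by step.

Initialize: arr = [7, 3, 2, 3, 7, 9, 6]
Initialize: cnt = 0
Initialize: done = True
Entering loop: for k in range(1, len(arr)):
After iteration 1: k = 1, cnt = 1, done = False, going_up = False
After iteration 2: k = 2, cnt = 1, done = False, going_up = False
After iteration 3: k = 3, cnt = 2, done = True, going_up = True
After iteration 4: k = 4, cnt = 2, done = True, going_up = True
After iteration 5: k = 5, cnt = 2, done = True, going_up = True
After iteration 6: k = 6, cnt = 3, done = False, going_up = False
Loop ends.

Final answer: 3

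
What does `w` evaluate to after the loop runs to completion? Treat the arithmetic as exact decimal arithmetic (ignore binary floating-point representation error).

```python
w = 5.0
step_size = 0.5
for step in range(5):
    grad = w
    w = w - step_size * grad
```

Let's trace through this code step by step.

Initialize: w = 5.0
Initialize: step_size = 0.5
Entering loop: for step in range(5):
After iteration 1: step = 0, w = 2.5, grad = 5.0
After iteration 2: step = 1, w = 1.25, grad = 2.5
After iteration 3: step = 2, w = 0.625, grad = 1.25
After iteration 4: step = 3, w = 0.3125, grad = 0.625
After iteration 5: step = 4, w = 0.15625, grad = 0.3125
Loop ends.

Final answer: 0.15625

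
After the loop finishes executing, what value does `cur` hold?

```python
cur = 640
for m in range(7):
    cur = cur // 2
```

Let's trace through this code step by step.

Initialize: cur = 640
Entering loop: for m in range(7):
After iteration 1: m = 0, cur = 320
After iteration 2: m = 1, cur = 160
After iteration 3: m = 2, cur = 80
After iteration 4: m = 3, cur = 40
After iteration 5: m = 4, cur = 20
After iteration 6: m = 5, cur = 10
After iteration 7: m = 6, cur = 5
Loop ends.

Final answer: 5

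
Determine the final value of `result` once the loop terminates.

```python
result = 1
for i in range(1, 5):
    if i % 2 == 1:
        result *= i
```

Let's trace through this code step by step.

Initialize: result = 1
Entering loop: for i in range(1, 5):
After iteration 1: i = 1, result = 1
After iteration 2: i = 2, result = 1
After iteration 3: i = 3, result = 3
After iteration 4: i = 4, result = 3
Loop ends.

Final answer: 3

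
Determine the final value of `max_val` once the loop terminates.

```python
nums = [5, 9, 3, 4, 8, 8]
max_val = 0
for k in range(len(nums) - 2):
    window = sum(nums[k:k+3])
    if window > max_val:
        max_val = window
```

Let's trace through this code step by step.

Initialize: nums = [5, 9, 3, 4, 8, 8]
Initialize: max_val = 0
Entering loop: for k in range(len(nums) - 2):
After iteration 1: k = 0, max_val = 17, window = 17
After iteration 2: k = 1, max_val = 17, window = 16
After iteration 3: k = 2, max_val = 17, window = 15
After iteration 4: k = 3, max_val = 20, window = 20
Loop ends.

Final answer: 20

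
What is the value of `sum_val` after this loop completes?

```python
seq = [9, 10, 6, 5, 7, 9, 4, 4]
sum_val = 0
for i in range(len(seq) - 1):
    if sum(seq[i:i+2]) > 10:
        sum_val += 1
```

Let's trace through this code step by step.

Initialize: seq = [9, 10, 6, 5, 7, 9, 4, 4]
Initialize: sum_val = 0
Entering loop: for i in range(len(seq) - 1):
After iteration 1: i = 0, sum_val = 1
After iteration 2: i = 1, sum_val = 2
After iteration 3: i = 2, sum_val = 3
After iteration 4: i = 3, sum_val = 4
After iteration 5: i = 4, sum_val = 5
After iteration 6: i = 5, sum_val = 6
After iteration 7: i = 6, sum_val = 6
Loop ends.

Final answer: 6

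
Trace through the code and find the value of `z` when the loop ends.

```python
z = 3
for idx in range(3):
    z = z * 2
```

Let's trace through this code step by step.

Initialize: z = 3
Entering loop: for idx in range(3):
After iteration 1: idx = 0, z = 6
After iteration 2: idx = 1, z = 12
After iteration 3: idx = 2, z = 24
Loop ends.

Final answer: 24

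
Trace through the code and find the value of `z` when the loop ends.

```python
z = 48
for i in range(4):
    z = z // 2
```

Let's trace through this code step by step.

Initialize: z = 48
Entering loop: for i in range(4):
After iteration 1: i = 0, z = 24
After iteration 2: i = 1, z = 12
After iteration 3: i = 2, z = 6
After iteration 4: i = 3, z = 3
Loop ends.

Final answer: 3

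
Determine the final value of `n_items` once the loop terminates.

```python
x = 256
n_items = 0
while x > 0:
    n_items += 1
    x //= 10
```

Let's trace through this code step by step.

Initialize: x = 256
Initialize: n_items = 0
Entering loop: while x > 0:
After iteration 1: x = 25, n_items = 1
After iteration 2: x = 2, n_items = 2
After iteration 3: x = 0, n_items = 3
Loop ends.

Final answer: 3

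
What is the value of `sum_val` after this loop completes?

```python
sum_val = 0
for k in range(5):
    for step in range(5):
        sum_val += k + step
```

Let's trace through this code step by step.

Initialize: sum_val = 0
Entering loop: for k in range(5):
After iteration 1: k = 0, sum_val = 10
After iteration 2: k = 1, sum_val = 25
After iteration 3: k = 2, sum_val = 45
After iteration 4: k = 3, sum_val = 70
After iteration 5: k = 4, sum_val = 100
Loop ends.

Final answer: 100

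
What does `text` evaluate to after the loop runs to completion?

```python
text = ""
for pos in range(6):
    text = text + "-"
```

Let's trace through this code step by step.

Initialize: text = ''
Entering loop: for pos in range(6):
After iteration 1: pos = 0, text = '-'
After iteration 2: pos = 1, text = '--'
After iteration 3: pos = 2, text = '---'
After iteration 4: pos = 3, text = '----'
After iteration 5: pos = 4, text = '-----'
After iteration 6: pos = 5, text = '------'
Loop ends.

Final answer: '------'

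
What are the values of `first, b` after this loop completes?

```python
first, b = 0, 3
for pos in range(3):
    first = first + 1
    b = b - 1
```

Let's trace through this code step by step.

Initialize: first = 0
Initialize: b = 3
Entering loop: for pos in range(3):
After iteration 1: pos = 0, first = 1, b = 2
After iteration 2: pos = 1, first = 2, b = 1
After iteration 3: pos = 2, first = 3, b = 0
Loop ends.

Final answer: 3, 0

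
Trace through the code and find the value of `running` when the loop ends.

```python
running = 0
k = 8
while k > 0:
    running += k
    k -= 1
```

Let's trace through this code step by step.

Initialize: running = 0
Initialize: k = 8
Entering loop: while k > 0:
After iteration 1: running = 8, k = 7
After iteration 2: running = 15, k = 6
After iteration 3: running = 21, k = 5
After iteration 4: running = 26, k = 4
After iteration 5: running = 30, k = 3
After iteration 6: running = 33, k = 2
After iteration 7: running = 35, k = 1
After iteration 8: running = 36, k = 0
Loop ends.

Final answer: 36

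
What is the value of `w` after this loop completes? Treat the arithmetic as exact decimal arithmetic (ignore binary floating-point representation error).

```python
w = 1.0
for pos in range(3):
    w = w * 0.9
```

Let's trace through this code step by step.

Initialize: w = 1.0
Entering loop: for pos in range(3):
After iteration 1: pos = 0, w = 0.9
After iteration 2: pos = 1, w = 0.81
After iteration 3: pos = 2, w = 0.729
Loop ends.

Final answer: 0.729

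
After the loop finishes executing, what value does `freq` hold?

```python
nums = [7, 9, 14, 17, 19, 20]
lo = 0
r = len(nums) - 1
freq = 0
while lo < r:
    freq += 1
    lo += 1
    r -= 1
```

Let's trace through this code step by step.

Initialize: nums = [7, 9, 14, 17, 19, 20]
Initialize: lo = 0
Initialize: r = 5
Initialize: freq = 0
Entering loop: while lo < r:
After iteration 1: lo = 1, r = 4, freq = 1
After iteration 2: lo = 2, r = 3, freq = 2
After iteration 3: lo = 3, r = 2, freq = 3
Loop ends.

Final answer: 3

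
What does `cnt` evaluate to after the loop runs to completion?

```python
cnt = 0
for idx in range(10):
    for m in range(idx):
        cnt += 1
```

Let's trace through this code step by step.

Initialize: cnt = 0
Entering loop: for idx in range(10):
After iteration 1: idx = 0, cnt = 0
After iteration 2: idx = 1, cnt = 1, m = 0
After iteration 3: idx = 2, cnt = 3, m = 1
After iteration 4: idx = 3, cnt = 6, m = 2
After iteration 5: idx = 4, cnt = 10, m = 3
After iteration 6: idx = 5, cnt = 15, m = 4
After iteration 7: idx = 6, cnt = 21, m = 5
After iteration 8: idx = 7, cnt = 28, m = 6
After iteration 9: idx = 8, cnt = 36, m = 7
After iteration 10: idx = 9, cnt = 45, m = 8
Loop ends.

Final answer: 45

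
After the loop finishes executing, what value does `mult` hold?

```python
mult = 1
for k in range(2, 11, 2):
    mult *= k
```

Let's trace through this code step by step.

Initialize: mult = 1
Entering loop: for k in range(2, 11, 2):
After iteration 1: k = 2, mult = 2
After iteration 2: k = 4, mult = 8
After iteration 3: k = 6, mult = 48
After iteration 4: k = 8, mult = 384
After iteration 5: k = 10, mult = 3840
Loop ends.

Final answer: 3840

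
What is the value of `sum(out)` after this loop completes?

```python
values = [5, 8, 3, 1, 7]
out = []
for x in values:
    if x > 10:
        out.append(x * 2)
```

Let's trace through this code step by step.

Initialize: values = [5, 8, 3, 1, 7]
Initialize: out = []
Entering loop: for x in values:
After iteration 1: x = 5, out = []
After iteration 2: x = 8, out = []
After iteration 3: x = 3, out = []
After iteration 4: x = 1, out = []
After iteration 5: x = 7, out = []
Loop ends.
sum(out) = 0

Final answer: 0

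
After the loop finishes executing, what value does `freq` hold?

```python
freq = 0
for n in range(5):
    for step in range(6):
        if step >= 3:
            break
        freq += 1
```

Let's trace through this code step by step.

Initialize: freq = 0
Entering loop: for n in range(5):
After iteration 1: n = 0, freq = 3
After iteration 2: n = 1, freq = 6
After iteration 3: n = 2, freq = 9
After iteration 4: n = 3, freq = 12
After iteration 5: n = 4, freq = 15
Loop ends.

Final answer: 15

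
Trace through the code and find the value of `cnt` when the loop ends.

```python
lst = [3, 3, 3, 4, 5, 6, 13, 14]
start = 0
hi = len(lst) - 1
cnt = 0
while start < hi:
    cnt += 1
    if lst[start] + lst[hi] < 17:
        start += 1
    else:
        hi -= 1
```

Let's trace through this code step by step.

Initialize: lst = [3, 3, 3, 4, 5, 6, 13, 14]
Initialize: start = 0
Initialize: hi = 7
Initialize: cnt = 0
Entering loop: while start < hi:
After iteration 1: start = 0, hi = 6, cnt = 1
After iteration 2: start = 1, hi = 6, cnt = 2
After iteration 3: start = 2, hi = 6, cnt = 3
After iteration 4: start = 3, hi = 6, cnt = 4
After iteration 5: start = 3, hi = 5, cnt = 5
After iteration 6: start = 4, hi = 5, cnt = 6
After iteration 7: start = 5, hi = 5, cnt = 7
Loop ends.

Final answer: 7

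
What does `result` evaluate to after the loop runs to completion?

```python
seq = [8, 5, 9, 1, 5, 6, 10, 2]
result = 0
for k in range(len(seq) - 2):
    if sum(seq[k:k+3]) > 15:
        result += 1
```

Let's trace through this code step by step.

Initialize: seq = [8, 5, 9, 1, 5, 6, 10, 2]
Initialize: result = 0
Entering loop: for k in range(len(seq) - 2):
After iteration 1: k = 0, result = 1
After iteration 2: k = 1, result = 1
After iteration 3: k = 2, result = 1
After iteration 4: k = 3, result = 1
After iteration 5: k = 4, result = 2
After iteration 6: k = 5, result = 3
Loop ends.

Final answer: 3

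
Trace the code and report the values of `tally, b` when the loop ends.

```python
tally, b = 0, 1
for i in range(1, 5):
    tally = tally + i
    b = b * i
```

Let's trace through this code step by step.

Initialize: tally = 0
Initialize: b = 1
Entering loop: for i in range(1, 5):
After iteration 1: i = 1, tally = 1, b = 1
After iteration 2: i = 2, tally = 3, b = 2
After iteration 3: i = 3, tally = 6, b = 6
After iteration 4: i = 4, tally = 10, b = 24
Loop ends.

Final answer: 10, 24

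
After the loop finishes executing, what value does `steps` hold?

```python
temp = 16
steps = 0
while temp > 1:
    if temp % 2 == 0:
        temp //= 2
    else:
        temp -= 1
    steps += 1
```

Let's trace through this code step by step.

Initialize: temp = 16
Initialize: steps = 0
Entering loop: while temp > 1:
After iteration 1: temp = 8, steps = 1
After iteration 2: temp = 4, steps = 2
After iteration 3: temp = 2, steps = 3
After iteration 4: temp = 1, steps = 4
Loop ends.

Final answer: 4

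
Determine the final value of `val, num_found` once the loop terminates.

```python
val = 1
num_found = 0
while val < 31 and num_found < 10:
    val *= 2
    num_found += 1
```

Let's trace through this code step by step.

Initialize: val = 1
Initialize: num_found = 0
Entering loop: while val < 31 and num_found < 10:
After iteration 1: val = 2, num_found = 1
After iteration 2: val = 4, num_found = 2
After iteration 3: val = 8, num_found = 3
After iteration 4: val = 16, num_found = 4
After iteration 5: val = 32, num_found = 5
Loop ends.

Final answer: 32, 5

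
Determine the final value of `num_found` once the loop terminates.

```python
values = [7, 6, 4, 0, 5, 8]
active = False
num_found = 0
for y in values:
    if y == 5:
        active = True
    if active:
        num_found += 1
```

Let's trace through this code step by step.

Initialize: values = [7, 6, 4, 0, 5, 8]
Initialize: active = False
Initialize: num_found = 0
Entering loop: for y in values:
After iteration 1: y = 7, active = False, num_found = 0
After iteration 2: y = 6, active = False, num_found = 0
After iteration 3: y = 4, active = False, num_found = 0
After iteration 4: y = 0, active = False, num_found = 0
After iteration 5: y = 5, active = True, num_found = 1
After iteration 6: y = 8, active = True, num_found = 2
Loop ends.

Final answer: 2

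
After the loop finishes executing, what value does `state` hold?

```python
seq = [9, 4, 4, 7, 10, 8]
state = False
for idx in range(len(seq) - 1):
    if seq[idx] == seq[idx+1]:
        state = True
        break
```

Let's trace through this code step by step.

Initialize: seq = [9, 4, 4, 7, 10, 8]
Initialize: state = False
Entering loop: for idx in range(len(seq) - 1):
After iteration 1: idx = 0, state = False
After iteration 2: idx = 1, state = True
Loop ends.

Final answer: True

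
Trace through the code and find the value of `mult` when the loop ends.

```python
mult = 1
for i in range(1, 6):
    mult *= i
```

Let's trace through this code step by step.

Initialize: mult = 1
Entering loop: for i in range(1, 6):
After iteration 1: i = 1, mult = 1
After iteration 2: i = 2, mult = 2
After iteration 3: i = 3, mult = 6
After iteration 4: i = 4, mult = 24
After iteration 5: i = 5, mult = 120
Loop ends.

Final answer: 120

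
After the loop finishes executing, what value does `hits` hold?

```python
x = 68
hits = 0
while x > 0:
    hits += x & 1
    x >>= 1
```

Let's trace through this code step by step.

Initialize: x = 68
Initialize: hits = 0
Entering loop: while x > 0:
After iteration 1: x = 34, hits = 0
After iteration 2: x = 17, hits = 0
After iteration 3: x = 8, hits = 1
After iteration 4: x = 4, hits = 1
After iteration 5: x = 2, hits = 1
After iteration 6: x = 1, hits = 1
After iteration 7: x = 0, hits = 2
Loop ends.

Final answer: 2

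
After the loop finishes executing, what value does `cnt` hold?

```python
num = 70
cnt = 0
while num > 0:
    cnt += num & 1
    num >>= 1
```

Let's trace through this code step by step.

Initialize: num = 70
Initialize: cnt = 0
Entering loop: while num > 0:
After iteration 1: num = 35, cnt = 0
After iteration 2: num = 17, cnt = 1
After iteration 3: num = 8, cnt = 2
After iteration 4: num = 4, cnt = 2
After iteration 5: num = 2, cnt = 2
After iteration 6: num = 1, cnt = 2
After iteration 7: num = 0, cnt = 3
Loop ends.

Final answer: 3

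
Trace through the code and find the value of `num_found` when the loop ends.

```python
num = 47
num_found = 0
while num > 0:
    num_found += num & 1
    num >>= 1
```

Let's trace through this code step by step.

Initialize: num = 47
Initialize: num_found = 0
Entering loop: while num > 0:
After iteration 1: num = 23, num_found = 1
After iteration 2: num = 11, num_found = 2
After iteration 3: num = 5, num_found = 3
After iteration 4: num = 2, num_found = 4
After iteration 5: num = 1, num_found = 4
After iteration 6: num = 0, num_found = 5
Loop ends.

Final answer: 5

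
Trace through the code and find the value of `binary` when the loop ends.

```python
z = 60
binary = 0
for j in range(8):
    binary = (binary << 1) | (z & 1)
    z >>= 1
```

Let's trace through this code step by step.

Initialize: z = 60
Initialize: binary = 0
Entering loop: for j in range(8):
After iteration 1: j = 0, z = 30, binary = 0
After iteration 2: j = 1, z = 15, binary = 0
After iteration 3: j = 2, z = 7, binary = 1
After iteration 4: j = 3, z = 3, binary = 3
After iteration 5: j = 4, z = 1, binary = 7
After iteration 6: j = 5, z = 0, binary = 15
After iteration 7: j = 6, z = 0, binary = 30
After iteration 8: j = 7, z = 0, binary = 60
Loop ends.

Final answer: 60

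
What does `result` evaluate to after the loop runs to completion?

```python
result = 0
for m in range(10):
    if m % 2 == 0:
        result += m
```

Let's trace through this code step by step.

Initialize: result = 0
Entering loop: for m in range(10):
After iteration 1: m = 0, result = 0
After iteration 2: m = 1, result = 0
After iteration 3: m = 2, result = 2
After iteration 4: m = 3, result = 2
After iteration 5: m = 4, result = 6
After iteration 6: m = 5, result = 6
After iteration 7: m = 6, result = 12
After iteration 8: m = 7, result = 12
After iteration 9: m = 8, result = 20
After iteration 10: m = 9, result = 20
Loop ends.

Final answer: 20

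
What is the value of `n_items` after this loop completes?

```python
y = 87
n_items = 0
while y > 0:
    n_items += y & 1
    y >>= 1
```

Let's trace through this code step by step.

Initialize: y = 87
Initialize: n_items = 0
Entering loop: while y > 0:
After iteration 1: y = 43, n_items = 1
After iteration 2: y = 21, n_items = 2
After iteration 3: y = 10, n_items = 3
After iteration 4: y = 5, n_items = 3
After iteration 5: y = 2, n_items = 4
After iteration 6: y = 1, n_items = 4
After iteration 7: y = 0, n_items = 5
Loop ends.

Final answer: 5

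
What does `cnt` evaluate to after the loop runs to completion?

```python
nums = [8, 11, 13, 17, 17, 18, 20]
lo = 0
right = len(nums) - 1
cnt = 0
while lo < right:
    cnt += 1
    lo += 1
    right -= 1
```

Let's trace through this code step by step.

Initialize: nums = [8, 11, 13, 17, 17, 18, 20]
Initialize: lo = 0
Initialize: right = 6
Initialize: cnt = 0
Entering loop: while lo < right:
After iteration 1: lo = 1, right = 5, cnt = 1
After iteration 2: lo = 2, right = 4, cnt = 2
After iteration 3: lo = 3, right = 3, cnt = 3
Loop ends.

Final answer: 3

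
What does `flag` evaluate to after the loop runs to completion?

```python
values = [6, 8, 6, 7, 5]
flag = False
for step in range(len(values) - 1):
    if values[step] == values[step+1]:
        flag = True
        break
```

Let's trace through this code step by step.

Initialize: values = [6, 8, 6, 7, 5]
Initialize: flag = False
Entering loop: for step in range(len(values) - 1):
After iteration 1: step = 0, flag = False
After iteration 2: step = 1, flag = False
After iteration 3: step = 2, flag = False
After iteration 4: step = 3, flag = False
Loop ends.

Final answer: False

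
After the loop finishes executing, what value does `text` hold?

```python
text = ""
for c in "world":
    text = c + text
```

Let's trace through this code step by step.

Initialize: text = ''
Entering loop: for c in "world":
After iteration 1: c = 'w', text = 'w'
After iteration 2: c = 'o', text = 'ow'
After iteration 3: c = 'r', text = 'row'
After iteration 4: c = 'l', text = 'lrow'
After iteration 5: c = 'd', text = 'dlrow'
Loop ends.

Final answer: 'dlrow'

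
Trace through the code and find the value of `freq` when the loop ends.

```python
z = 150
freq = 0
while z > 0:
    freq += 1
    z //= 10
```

Let's trace through this code step by step.

Initialize: z = 150
Initialize: freq = 0
Entering loop: while z > 0:
After iteration 1: z = 15, freq = 1
After iteration 2: z = 1, freq = 2
After iteration 3: z = 0, freq = 3
Loop ends.

Final answer: 3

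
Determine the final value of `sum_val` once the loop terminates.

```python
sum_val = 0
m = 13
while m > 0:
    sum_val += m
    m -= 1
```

Let's trace through this code step by step.

Initialize: sum_val = 0
Initialize: m = 13
Entering loop: while m > 0:
After iteration 1: sum_val = 13, m = 12
After iteration 2: sum_val = 25, m = 11
After iteration 3: sum_val = 36, m = 10
After iteration 4: sum_val = 46, m = 9
After iteration 5: sum_val = 55, m = 8
After iteration 6: sum_val = 63, m = 7
After iteration 7: sum_val = 70, m = 6
After iteration 8: sum_val = 76, m = 5
After iteration 9: sum_val = 81, m = 4
After iteration 10: sum_val = 85, m = 3
After iteration 11: sum_val = 88, m = 2
After iteration 12: sum_val = 90, m = 1
After iteration 13: sum_val = 91, m = 0
Loop ends.

Final answer: 91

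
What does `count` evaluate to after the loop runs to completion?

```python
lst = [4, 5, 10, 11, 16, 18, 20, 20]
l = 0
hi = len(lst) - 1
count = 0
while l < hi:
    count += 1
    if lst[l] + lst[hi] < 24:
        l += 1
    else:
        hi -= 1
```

Let's trace through this code step by step.

Initialize: lst = [4, 5, 10, 11, 16, 18, 20, 20]
Initialize: l = 0
Initialize: hi = 7
Initialize: count = 0
Entering loop: while l < hi:
After iteration 1: l = 0, hi = 6, count = 1
After iteration 2: l = 0, hi = 5, count = 2
After iteration 3: l = 1, hi = 5, count = 3
After iteration 4: l = 2, hi = 5, count = 4
After iteration 5: l = 2, hi = 4, count = 5
After iteration 6: l = 2, hi = 3, count = 6
After iteration 7: l = 3, hi = 3, count = 7
Loop ends.

Final answer: 7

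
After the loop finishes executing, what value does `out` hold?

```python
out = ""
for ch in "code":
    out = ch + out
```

Let's trace through this code step by step.

Initialize: out = ''
Entering loop: for ch in "code":
After iteration 1: ch = 'c', out = 'c'
After iteration 2: ch = 'o', out = 'oc'
After iteration 3: ch = 'd', out = 'doc'
After iteration 4: ch = 'e', out = 'edoc'
Loop ends.

Final answer: 'edoc'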